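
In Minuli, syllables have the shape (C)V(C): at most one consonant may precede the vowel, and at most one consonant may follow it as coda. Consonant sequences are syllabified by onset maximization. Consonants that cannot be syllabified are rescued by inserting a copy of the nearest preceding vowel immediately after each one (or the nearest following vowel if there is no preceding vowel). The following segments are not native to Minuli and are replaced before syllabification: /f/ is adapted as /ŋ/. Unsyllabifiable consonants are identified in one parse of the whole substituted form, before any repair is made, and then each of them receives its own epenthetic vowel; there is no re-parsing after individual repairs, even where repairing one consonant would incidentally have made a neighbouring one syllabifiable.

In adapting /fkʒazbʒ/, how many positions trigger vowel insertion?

After substitution the input is /ŋkʒazbʒ/.
The unsyllabifiable consonants are /ŋ/, /k/, /b/, /ʒ/; each receives one epenthetic vowel.

4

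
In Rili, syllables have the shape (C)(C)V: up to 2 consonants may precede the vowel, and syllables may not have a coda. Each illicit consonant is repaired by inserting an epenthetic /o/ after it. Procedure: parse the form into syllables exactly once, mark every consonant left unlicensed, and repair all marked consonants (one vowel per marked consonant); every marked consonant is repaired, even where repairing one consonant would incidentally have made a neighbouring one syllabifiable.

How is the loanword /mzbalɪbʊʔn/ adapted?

mozbalɪbʊʔono

Syllabifying with onset maximization leaves /m/, /ʔ/, /n/ stranded (no codas are permitted; onsets may contain at most 2 consonants).
Each unlicensed consonant becomes the onset of a new syllable: /m/ → /mo/, /ʔ/ → /ʔo/, /n/ → /no/.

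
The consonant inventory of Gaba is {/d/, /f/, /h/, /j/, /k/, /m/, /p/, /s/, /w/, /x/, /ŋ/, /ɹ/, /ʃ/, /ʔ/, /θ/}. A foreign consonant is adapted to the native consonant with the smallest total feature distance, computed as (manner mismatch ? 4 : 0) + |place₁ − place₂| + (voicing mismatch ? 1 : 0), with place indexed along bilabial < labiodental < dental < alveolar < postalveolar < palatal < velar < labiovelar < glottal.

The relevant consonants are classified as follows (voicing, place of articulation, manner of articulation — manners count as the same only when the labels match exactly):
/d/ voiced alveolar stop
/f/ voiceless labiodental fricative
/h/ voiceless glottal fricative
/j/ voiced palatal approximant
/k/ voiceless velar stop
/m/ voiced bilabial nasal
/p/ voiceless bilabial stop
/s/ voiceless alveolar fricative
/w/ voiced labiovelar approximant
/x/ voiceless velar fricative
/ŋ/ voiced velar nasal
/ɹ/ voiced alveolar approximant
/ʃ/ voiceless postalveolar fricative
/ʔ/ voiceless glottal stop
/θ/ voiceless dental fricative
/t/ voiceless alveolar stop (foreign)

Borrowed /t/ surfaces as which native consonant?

/d/ is closest: same manner (stop), place distance 0 (alveolar→alveolar), voicing differs (+1); total 1. Next closest is /k/ at distance 3.

d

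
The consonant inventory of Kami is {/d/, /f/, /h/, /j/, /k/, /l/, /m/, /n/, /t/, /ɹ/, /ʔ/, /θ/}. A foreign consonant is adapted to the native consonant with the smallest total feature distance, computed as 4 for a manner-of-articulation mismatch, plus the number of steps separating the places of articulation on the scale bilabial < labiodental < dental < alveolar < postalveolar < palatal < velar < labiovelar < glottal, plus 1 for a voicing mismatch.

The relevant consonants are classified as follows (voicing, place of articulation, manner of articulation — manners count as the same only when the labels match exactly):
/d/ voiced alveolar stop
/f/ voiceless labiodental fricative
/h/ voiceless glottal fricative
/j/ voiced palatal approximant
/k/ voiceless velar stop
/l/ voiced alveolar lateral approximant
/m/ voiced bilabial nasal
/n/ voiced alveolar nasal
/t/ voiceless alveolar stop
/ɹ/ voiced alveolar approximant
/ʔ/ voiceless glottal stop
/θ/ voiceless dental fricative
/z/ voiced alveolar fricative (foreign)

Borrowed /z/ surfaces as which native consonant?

θ

/θ/ is closest: same manner (fricative), place distance 1 (alveolar→dental), voicing differs (+1); total 2. Next closest is /f/ at distance 3.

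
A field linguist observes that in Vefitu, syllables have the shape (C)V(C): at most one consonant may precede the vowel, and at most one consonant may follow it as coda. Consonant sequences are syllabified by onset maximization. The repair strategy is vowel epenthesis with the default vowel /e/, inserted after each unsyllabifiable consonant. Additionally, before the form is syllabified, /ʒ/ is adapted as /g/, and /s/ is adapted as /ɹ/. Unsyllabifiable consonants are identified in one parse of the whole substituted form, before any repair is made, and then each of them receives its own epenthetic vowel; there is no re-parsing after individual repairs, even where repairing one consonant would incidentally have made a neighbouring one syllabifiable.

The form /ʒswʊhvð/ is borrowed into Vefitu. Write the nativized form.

Substitution: /ʒ/ → /g/, /s/ → /ɹ/, giving /gɹwʊhvð/.
Under (C)V(C), the unsyllabifiable consonants are /g/, /ɹ/, /v/, /ð/ (at most one coda consonant is licensed; onsets are limited to one consonant).
Inserting the epenthetic vowel yields /g/ → /ge/, /ɹ/ → /ɹe/, /v/ → /ve/, /ð/ → /ðe/.

geɹewʊhveðe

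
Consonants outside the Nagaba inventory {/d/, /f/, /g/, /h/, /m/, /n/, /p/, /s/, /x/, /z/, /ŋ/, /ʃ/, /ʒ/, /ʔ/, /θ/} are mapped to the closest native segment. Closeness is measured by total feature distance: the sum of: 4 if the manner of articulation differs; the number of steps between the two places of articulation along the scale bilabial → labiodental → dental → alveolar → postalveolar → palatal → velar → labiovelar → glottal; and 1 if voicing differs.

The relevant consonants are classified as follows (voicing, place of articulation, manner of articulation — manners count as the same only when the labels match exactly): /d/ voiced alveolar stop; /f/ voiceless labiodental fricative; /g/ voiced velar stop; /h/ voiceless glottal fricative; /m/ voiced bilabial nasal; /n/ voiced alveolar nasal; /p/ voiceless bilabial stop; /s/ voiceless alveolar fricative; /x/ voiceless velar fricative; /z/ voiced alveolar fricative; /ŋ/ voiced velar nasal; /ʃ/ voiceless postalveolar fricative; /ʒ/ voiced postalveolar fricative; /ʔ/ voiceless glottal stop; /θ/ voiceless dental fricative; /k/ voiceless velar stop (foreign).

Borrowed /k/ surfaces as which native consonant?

g

/g/ is closest: same manner (stop), place distance 0 (velar→velar), voicing differs (+1); total 1. Next closest is /ʔ/ at distance 2.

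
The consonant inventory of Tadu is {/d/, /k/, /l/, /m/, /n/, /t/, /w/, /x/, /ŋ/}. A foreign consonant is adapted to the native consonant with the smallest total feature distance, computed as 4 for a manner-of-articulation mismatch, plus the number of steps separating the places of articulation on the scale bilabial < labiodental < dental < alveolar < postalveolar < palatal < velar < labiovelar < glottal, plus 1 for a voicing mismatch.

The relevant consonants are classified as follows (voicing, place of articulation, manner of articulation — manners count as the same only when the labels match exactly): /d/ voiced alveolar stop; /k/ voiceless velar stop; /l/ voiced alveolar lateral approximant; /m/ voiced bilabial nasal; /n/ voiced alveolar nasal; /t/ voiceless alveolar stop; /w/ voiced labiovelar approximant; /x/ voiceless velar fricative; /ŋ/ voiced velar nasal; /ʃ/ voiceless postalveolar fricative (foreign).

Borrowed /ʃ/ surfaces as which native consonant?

/x/ is closest: same manner (fricative), place distance 2 (postalveolar→velar), same voicing; total 2. Next closest is /t/ at distance 5.

x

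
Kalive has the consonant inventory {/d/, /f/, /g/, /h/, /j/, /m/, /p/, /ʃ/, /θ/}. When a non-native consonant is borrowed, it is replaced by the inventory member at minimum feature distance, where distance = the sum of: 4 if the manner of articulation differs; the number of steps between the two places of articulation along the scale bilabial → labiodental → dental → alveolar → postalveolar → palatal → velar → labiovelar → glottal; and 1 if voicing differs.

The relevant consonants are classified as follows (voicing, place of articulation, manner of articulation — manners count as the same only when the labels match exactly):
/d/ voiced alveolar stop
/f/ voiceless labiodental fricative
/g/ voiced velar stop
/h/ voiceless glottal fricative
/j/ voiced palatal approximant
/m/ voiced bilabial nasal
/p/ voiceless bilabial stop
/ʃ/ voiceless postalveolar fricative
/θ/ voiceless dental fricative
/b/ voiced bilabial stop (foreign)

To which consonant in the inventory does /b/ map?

p

/p/ is closest: same manner (stop), place distance 0 (bilabial→bilabial), voicing differs (+1); total 1. Next closest is /d/ at distance 3.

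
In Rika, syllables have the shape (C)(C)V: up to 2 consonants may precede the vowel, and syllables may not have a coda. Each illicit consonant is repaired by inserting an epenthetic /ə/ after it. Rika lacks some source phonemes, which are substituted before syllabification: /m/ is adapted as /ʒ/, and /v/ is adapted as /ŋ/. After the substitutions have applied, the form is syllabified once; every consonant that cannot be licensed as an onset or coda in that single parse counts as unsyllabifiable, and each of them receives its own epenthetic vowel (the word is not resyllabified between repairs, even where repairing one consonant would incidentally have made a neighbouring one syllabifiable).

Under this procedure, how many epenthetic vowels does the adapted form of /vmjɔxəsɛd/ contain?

2

After substitution the input is /ŋʒjɔxəsɛd/.
The unsyllabifiable consonants are /ŋ/, /d/; each receives one epenthetic vowel.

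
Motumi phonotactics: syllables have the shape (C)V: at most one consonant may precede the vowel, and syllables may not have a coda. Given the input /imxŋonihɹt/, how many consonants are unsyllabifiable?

The consonants /m/, /x/, /h/, /ɹ/, /t/ cannot be parsed into a legal (C)V syllable (no codas are permitted; onsets are limited to one consonant).

5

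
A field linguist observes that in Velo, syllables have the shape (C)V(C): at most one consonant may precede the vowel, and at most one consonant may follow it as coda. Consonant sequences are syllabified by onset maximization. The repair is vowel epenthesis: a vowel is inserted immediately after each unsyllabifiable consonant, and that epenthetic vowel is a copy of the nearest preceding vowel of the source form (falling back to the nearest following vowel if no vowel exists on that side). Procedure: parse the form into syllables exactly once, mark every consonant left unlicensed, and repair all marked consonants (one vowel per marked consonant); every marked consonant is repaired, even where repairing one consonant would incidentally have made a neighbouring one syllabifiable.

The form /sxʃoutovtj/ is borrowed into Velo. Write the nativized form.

soxoʃoutovtojo

The consonants /s/, /x/, /t/, /j/ cannot be parsed into a legal (C)V(C) syllable (at most one coda consonant is licensed; onsets are limited to one consonant).
Inserting the epenthetic vowel yields /s/ → /so/, /x/ → /xo/, /t/ → /to/, /j/ → /jo/.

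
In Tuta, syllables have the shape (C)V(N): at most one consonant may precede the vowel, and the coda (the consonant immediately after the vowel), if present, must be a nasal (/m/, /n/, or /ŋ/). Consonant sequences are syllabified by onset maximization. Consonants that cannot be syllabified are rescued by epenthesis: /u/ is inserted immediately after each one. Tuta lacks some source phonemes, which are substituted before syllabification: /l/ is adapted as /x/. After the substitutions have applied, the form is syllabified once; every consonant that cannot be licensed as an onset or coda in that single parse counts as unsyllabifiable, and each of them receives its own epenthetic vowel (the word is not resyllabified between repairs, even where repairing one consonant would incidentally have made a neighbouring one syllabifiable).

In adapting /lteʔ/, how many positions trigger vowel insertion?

2

After substitution the input is /xteʔ/.
The unsyllabifiable consonants are /x/, /ʔ/; each receives one epenthetic vowel.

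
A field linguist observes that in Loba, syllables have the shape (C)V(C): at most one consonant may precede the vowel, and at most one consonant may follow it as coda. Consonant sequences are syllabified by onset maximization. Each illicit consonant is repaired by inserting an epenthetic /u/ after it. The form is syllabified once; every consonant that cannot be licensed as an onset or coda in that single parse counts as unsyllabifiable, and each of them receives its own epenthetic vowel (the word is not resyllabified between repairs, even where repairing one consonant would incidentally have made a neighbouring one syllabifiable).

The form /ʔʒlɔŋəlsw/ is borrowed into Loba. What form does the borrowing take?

ʔuʒulɔŋəlsuwu

Syllabifying with onset maximization leaves /ʔ/, /ʒ/, /s/, /w/ stranded (at most one coda consonant is licensed; onsets are limited to one consonant).
Inserting the epenthetic vowel yields /ʔ/ → /ʔu/, /ʒ/ → /ʒu/, /s/ → /su/, /w/ → /wu/.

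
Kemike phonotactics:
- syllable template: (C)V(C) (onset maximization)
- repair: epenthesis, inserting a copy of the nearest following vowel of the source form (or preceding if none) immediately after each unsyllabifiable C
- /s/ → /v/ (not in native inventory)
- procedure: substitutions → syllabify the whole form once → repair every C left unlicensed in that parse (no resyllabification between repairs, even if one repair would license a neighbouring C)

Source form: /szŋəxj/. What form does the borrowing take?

Substitution: /s/ → /v/, giving /vzŋəxj/.
Under (C)V(C), the unsyllabifiable consonants are /v/, /z/, /j/ (at most one coda consonant is licensed; onsets are limited to one consonant).
Epenthesis after each stranded consonant: /v/ → /və/, /z/ → /zə/, /j/ → /jə/.

vəzəŋəxjə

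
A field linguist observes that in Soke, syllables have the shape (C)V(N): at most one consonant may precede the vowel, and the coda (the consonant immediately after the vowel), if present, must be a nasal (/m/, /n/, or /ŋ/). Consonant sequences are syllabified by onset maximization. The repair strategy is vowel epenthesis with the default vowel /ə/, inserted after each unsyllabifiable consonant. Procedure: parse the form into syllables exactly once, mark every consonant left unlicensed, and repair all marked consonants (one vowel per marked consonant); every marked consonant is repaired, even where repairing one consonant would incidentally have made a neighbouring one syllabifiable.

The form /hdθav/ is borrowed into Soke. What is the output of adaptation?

Syllabifying with onset maximization leaves /h/, /d/, /v/ stranded (only a nasal (/m/, /n/, or /ŋ/) is licensed in coda position; onsets are limited to one consonant).
Each unlicensed consonant becomes the onset of a new syllable: /h/ → /hə/, /d/ → /də/, /v/ → /və/.

hədəθavə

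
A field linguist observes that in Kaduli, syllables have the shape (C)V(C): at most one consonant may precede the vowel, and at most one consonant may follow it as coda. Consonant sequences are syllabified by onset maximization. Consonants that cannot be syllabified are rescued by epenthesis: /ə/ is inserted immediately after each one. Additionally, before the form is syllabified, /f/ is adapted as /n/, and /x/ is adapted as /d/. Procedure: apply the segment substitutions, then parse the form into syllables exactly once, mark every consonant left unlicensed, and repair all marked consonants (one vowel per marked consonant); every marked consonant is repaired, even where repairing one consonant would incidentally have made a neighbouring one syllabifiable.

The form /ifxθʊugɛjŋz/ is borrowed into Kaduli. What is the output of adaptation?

Substitution: /f/ → /n/, /x/ → /d/, giving /indθʊugɛjŋz/.
Under (C)V(C), the unsyllabifiable consonants are /d/, /ŋ/, /z/ (at most one coda consonant is licensed; onsets are limited to one consonant).
Each unlicensed consonant becomes the onset of a new syllable: /d/ → /də/, /ŋ/ → /ŋə/, /z/ → /zə/.

indəθʊugɛjŋəzə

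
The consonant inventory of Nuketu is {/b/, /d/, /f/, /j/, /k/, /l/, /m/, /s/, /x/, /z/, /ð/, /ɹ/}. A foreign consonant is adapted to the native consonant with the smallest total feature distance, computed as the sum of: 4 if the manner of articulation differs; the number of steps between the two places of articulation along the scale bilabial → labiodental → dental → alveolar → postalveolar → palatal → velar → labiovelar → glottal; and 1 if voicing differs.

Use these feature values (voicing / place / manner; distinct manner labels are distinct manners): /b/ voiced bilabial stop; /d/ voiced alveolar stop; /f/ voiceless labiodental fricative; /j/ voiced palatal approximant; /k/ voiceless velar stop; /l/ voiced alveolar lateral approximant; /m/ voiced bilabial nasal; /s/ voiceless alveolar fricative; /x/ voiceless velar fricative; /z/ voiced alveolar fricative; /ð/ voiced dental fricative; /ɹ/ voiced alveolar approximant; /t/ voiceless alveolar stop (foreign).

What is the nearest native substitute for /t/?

d

/d/ is closest: same manner (stop), place distance 0 (alveolar→alveolar), voicing differs (+1); total 1. Next closest is /k/ at distance 3.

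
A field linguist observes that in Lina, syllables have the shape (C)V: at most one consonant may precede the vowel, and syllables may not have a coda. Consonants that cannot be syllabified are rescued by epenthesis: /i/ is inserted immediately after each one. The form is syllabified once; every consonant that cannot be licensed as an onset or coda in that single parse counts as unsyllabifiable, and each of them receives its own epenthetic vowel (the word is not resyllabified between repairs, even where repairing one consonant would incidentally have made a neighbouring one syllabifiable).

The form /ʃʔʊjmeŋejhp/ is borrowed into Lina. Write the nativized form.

ʃiʔʊjimeŋejihipi

Syllabifying with onset maximization leaves /ʃ/, /j/, /j/, /h/, /p/ stranded (no codas are permitted; onsets are limited to one consonant).
Inserting the epenthetic vowel yields /ʃ/ → /ʃi/, /j/ → /ji/, /j/ → /ji/, /h/ → /hi/, /p/ → /pi/.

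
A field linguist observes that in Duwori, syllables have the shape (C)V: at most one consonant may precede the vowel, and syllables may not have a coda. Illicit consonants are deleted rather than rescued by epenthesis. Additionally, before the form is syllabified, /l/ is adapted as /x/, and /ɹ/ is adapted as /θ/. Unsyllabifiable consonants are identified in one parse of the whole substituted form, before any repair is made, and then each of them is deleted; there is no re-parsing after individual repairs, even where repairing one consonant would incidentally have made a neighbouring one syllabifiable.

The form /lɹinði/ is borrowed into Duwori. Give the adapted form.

θiði

Substitution: /l/ → /x/, /ɹ/ → /θ/, giving /xθinði/.
Under (C)V, the unsyllabifiable consonants are /x/, /n/ (no codas are permitted; onsets are limited to one consonant).
Deletion applies to /x/, /n/.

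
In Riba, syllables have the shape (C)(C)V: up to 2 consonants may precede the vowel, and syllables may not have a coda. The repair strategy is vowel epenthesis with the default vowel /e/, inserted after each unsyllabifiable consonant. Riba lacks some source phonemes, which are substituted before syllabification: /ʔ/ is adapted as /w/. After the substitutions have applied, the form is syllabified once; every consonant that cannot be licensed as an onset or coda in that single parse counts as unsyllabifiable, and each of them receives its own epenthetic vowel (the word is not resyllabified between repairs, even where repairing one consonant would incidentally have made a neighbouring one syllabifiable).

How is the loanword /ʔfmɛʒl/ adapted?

wefmɛʒele

Substitution: /ʔ/ → /w/, giving /wfmɛʒl/.
Under (C)(C)V, the unsyllabifiable consonants are /w/, /ʒ/, /l/ (no codas are permitted; onsets may contain at most 2 consonants).
Inserting the epenthetic vowel yields /w/ → /we/, /ʒ/ → /ʒe/, /l/ → /le/.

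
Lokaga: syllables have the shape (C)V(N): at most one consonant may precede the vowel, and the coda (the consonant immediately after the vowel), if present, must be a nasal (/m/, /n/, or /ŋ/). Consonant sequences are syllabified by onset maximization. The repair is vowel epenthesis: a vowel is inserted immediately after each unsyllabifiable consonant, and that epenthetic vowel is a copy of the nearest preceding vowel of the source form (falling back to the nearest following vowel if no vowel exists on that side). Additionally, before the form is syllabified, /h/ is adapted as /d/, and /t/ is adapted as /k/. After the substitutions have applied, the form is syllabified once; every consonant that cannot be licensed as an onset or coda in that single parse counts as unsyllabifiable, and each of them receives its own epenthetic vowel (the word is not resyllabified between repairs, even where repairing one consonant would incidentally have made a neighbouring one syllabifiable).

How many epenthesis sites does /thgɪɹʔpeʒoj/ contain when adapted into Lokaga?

After substitution the input is /kdgɪɹʔpeʒoj/.
The unsyllabifiable consonants are /k/, /d/, /ɹ/, /ʔ/, /j/; each receives one epenthetic vowel.

5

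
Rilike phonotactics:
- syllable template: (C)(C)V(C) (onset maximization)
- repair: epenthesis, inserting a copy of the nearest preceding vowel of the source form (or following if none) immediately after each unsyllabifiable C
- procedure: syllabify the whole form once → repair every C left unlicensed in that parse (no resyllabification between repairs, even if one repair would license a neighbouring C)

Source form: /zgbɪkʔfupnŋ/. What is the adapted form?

zɪgbɪkʔfupnuŋu

Syllabifying with onset maximization leaves /z/, /n/, /ŋ/ stranded (at most one coda consonant is licensed; onsets may contain at most 2 consonants).
Epenthesis after each stranded consonant: /z/ → /zɪ/, /n/ → /nu/, /ŋ/ → /ŋu/.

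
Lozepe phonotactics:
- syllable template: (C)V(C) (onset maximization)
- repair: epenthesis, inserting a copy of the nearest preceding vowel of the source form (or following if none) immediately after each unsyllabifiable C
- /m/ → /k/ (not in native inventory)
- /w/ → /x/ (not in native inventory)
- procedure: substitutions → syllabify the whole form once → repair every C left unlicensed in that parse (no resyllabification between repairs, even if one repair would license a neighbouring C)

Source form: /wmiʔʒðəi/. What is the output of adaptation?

Substitution: /w/ → /x/, /m/ → /k/, giving /xkiʔʒðəi/.
The consonants /x/, /ʒ/ cannot be parsed into a legal (C)V(C) syllable (at most one coda consonant is licensed; onsets are limited to one consonant).
Epenthesis after each stranded consonant: /x/ → /xi/, /ʒ/ → /ʒi/.

xikiʔʒiðəi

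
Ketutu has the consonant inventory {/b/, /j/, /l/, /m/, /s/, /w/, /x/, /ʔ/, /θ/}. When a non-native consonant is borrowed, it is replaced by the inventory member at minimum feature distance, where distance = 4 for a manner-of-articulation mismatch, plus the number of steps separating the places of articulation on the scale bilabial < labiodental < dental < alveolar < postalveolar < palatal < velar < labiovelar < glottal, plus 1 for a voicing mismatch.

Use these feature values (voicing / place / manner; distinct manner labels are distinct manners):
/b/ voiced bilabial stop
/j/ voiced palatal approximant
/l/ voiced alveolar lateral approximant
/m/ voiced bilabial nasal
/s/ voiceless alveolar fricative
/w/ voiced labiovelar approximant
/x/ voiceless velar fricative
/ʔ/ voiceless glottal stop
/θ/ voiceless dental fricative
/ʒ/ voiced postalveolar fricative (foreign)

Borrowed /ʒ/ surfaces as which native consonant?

s

/s/ is closest: same manner (fricative), place distance 1 (postalveolar→alveolar), voicing differs (+1); total 2. Next closest is /x/ at distance 3.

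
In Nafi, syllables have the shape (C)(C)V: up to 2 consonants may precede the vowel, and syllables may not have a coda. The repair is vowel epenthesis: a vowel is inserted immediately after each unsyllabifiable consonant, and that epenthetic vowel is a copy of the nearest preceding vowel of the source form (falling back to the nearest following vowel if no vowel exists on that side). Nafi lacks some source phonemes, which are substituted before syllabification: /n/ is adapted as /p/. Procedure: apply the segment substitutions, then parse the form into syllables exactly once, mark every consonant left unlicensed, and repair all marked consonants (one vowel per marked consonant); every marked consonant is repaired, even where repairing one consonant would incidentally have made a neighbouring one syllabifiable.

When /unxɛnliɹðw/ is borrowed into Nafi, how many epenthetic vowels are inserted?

After substitution the input is /upxɛpliɹðw/.
The unsyllabifiable consonants are /ɹ/, /ð/, /w/; each receives one epenthetic vowel.

3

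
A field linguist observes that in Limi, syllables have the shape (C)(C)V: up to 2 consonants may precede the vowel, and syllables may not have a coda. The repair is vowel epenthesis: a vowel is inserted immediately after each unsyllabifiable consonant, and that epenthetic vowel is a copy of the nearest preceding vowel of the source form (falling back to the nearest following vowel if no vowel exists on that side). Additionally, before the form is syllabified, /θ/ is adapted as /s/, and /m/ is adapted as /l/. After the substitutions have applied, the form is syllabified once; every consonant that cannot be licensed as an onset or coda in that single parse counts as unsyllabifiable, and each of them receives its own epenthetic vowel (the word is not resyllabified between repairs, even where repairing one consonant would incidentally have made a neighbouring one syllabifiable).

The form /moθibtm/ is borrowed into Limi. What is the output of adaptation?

Substitution: /m/ → /l/, /θ/ → /s/, giving /losibtl/.
Under (C)(C)V, the unsyllabifiable consonants are /b/, /t/, /l/ (no codas are permitted; onsets may contain at most 2 consonants).
Each unlicensed consonant becomes the onset of a new syllable: /b/ → /bi/, /t/ → /ti/, /l/ → /li/.

losibitili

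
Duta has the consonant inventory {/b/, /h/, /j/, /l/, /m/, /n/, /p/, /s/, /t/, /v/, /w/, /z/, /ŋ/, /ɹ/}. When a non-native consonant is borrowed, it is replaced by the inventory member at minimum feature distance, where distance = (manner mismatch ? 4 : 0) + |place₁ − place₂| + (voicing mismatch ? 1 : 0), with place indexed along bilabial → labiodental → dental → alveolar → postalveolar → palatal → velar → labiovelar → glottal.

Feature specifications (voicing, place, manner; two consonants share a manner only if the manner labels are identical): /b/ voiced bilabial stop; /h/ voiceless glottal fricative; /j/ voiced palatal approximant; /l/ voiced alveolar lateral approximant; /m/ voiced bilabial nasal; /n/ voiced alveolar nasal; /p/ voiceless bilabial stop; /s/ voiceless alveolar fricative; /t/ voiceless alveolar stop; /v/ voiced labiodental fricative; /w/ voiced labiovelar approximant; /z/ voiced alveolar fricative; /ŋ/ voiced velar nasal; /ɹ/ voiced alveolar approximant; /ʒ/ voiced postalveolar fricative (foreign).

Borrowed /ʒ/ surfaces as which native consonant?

z

/z/ is closest: same manner (fricative), place distance 1 (postalveolar→alveolar), same voicing; total 1. Next closest is /s/ at distance 2.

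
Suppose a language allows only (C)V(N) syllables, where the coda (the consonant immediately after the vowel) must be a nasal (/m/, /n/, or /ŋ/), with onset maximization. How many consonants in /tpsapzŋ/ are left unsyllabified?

5

Under (C)V(N), the unsyllabifiable consonants are /t/, /p/, /p/, /z/, /ŋ/ (only a nasal (/m/, /n/, or /ŋ/) is licensed in coda position; onsets are limited to one consonant).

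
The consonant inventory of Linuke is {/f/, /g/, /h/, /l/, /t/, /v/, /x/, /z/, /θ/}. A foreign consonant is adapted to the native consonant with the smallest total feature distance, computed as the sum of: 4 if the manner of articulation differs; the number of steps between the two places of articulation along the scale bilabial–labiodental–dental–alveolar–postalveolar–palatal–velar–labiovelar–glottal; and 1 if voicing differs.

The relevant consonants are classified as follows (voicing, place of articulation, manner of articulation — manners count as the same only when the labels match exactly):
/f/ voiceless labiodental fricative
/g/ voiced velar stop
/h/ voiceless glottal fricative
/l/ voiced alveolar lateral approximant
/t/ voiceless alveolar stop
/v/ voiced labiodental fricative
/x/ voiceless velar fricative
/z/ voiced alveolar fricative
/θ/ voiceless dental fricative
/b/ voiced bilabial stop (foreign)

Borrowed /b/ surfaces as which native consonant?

/t/ is closest: same manner (stop), place distance 3 (bilabial→alveolar), voicing differs (+1); total 4. Next closest is /v/ at distance 5.

t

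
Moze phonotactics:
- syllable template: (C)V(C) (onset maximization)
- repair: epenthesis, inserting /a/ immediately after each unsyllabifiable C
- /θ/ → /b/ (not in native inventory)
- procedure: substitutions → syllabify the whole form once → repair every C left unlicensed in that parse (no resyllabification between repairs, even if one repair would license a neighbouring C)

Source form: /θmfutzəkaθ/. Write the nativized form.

Substitution: /θ/ → /b/, giving /bmfutzəkab/.
Under (C)V(C), the unsyllabifiable consonants are /b/, /m/ (at most one coda consonant is licensed; onsets are limited to one consonant).
Epenthesis after each stranded consonant: /b/ → /ba/, /m/ → /ma/.

bamafutzəkab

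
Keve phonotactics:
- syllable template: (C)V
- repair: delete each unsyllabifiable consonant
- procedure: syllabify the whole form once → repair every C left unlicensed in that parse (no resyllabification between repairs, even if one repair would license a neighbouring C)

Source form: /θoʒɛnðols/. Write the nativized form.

Under (C)V, the unsyllabifiable consonants are /n/, /l/, /s/ (no codas are permitted; onsets are limited to one consonant).
Each unlicensed consonant is deleted: /n/, /l/, /s/.

θoʒɛðo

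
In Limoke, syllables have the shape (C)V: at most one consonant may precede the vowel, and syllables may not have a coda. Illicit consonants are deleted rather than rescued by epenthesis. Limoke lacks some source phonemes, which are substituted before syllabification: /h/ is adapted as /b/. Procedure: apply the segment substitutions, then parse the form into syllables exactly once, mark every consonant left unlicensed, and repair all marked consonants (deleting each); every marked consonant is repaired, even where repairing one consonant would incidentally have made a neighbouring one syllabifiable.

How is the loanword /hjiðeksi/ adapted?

jiðesi

Substitution: /h/ → /b/, giving /bjiðeksi/.
The consonants /b/, /k/ cannot be parsed into a legal (C)V syllable (no codas are permitted; onsets are limited to one consonant).
Deletion applies to /b/, /k/.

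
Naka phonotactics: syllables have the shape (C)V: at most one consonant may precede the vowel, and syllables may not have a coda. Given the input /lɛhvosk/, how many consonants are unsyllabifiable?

3

Under (C)V, the unsyllabifiable consonants are /h/, /s/, /k/ (no codas are permitted; onsets are limited to one consonant).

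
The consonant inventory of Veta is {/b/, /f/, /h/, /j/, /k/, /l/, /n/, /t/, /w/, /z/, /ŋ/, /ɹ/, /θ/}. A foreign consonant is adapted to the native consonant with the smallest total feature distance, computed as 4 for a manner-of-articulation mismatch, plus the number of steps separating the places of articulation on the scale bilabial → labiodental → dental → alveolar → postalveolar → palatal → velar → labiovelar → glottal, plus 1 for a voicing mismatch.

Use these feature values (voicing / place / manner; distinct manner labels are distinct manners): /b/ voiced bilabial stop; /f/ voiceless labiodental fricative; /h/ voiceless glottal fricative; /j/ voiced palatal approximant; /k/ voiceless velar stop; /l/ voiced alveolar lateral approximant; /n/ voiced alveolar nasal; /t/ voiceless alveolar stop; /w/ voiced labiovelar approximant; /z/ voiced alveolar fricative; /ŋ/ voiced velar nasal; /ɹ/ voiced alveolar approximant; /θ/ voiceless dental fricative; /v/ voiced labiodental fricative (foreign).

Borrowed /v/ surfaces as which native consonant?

/f/ is closest: same manner (fricative), place distance 0 (labiodental→labiodental), voicing differs (+1); total 1. Next closest is /z/ at distance 2.

f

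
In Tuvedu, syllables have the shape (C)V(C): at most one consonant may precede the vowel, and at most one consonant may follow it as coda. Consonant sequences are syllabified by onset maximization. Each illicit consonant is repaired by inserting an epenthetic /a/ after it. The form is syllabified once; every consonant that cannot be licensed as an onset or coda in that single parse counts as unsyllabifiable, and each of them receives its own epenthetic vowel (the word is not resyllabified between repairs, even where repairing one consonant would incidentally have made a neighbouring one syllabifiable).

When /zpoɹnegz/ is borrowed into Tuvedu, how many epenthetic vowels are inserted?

2

The unsyllabifiable consonants are /z/, /z/; each receives one epenthetic vowel.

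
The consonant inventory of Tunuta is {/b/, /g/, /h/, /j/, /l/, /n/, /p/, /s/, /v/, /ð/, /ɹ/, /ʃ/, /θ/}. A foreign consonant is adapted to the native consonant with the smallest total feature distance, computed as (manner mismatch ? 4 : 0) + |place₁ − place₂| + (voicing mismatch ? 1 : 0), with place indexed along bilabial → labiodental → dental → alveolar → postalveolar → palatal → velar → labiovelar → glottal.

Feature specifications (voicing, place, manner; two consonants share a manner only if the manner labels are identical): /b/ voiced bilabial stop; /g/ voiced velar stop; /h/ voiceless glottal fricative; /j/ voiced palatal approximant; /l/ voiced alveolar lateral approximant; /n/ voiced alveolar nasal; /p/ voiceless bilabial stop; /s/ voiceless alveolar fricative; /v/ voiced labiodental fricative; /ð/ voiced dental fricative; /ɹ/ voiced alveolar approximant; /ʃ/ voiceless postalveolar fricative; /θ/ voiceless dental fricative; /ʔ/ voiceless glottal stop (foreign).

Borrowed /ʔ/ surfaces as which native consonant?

g

/g/ is closest: same manner (stop), place distance 2 (glottal→velar), voicing differs (+1); total 3. Next closest is /h/ at distance 4.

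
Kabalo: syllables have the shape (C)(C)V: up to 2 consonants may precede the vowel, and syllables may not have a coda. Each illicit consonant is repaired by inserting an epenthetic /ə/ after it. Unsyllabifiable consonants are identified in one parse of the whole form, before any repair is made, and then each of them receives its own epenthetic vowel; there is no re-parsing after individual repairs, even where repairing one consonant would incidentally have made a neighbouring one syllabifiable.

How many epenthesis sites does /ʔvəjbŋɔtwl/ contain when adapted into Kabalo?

The unsyllabifiable consonants are /j/, /t/, /w/, /l/; each receives one epenthetic vowel.

4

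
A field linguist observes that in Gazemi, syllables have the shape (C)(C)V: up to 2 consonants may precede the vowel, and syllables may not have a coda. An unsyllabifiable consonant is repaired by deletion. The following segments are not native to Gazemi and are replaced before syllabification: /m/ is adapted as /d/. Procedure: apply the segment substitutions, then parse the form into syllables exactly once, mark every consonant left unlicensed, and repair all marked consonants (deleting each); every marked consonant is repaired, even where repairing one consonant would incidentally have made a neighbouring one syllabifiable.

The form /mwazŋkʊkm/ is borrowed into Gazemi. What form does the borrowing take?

Substitution: /m/ → /d/, giving /dwazŋkʊkd/.
Under (C)(C)V, the unsyllabifiable consonants are /z/, /k/, /d/ (no codas are permitted; onsets may contain at most 2 consonants).
Deletion applies to /z/, /k/, /d/.

dwaŋkʊ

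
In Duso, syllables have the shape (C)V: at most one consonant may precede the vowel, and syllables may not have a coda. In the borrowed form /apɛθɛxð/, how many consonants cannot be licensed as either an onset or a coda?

Under (C)V, the unsyllabifiable consonants are /x/, /ð/ (no codas are permitted; onsets are limited to one consonant).

2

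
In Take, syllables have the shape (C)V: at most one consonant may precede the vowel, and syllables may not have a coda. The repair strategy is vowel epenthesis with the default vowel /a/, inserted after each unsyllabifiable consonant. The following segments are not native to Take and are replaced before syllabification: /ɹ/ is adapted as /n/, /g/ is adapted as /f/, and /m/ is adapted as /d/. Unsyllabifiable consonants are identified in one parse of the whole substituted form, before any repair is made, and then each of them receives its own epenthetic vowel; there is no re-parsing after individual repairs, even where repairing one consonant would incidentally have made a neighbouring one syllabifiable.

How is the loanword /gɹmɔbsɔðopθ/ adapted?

fanadɔbasɔðopaθa

Substitution: /g/ → /f/, /ɹ/ → /n/, /m/ → /d/, giving /fndɔbsɔðopθ/.
Under (C)V, the unsyllabifiable consonants are /f/, /n/, /b/, /p/, /θ/ (no codas are permitted; onsets are limited to one consonant).
Each unlicensed consonant becomes the onset of a new syllable: /f/ → /fa/, /n/ → /na/, /b/ → /ba/, /p/ → /pa/, /θ/ → /θa/.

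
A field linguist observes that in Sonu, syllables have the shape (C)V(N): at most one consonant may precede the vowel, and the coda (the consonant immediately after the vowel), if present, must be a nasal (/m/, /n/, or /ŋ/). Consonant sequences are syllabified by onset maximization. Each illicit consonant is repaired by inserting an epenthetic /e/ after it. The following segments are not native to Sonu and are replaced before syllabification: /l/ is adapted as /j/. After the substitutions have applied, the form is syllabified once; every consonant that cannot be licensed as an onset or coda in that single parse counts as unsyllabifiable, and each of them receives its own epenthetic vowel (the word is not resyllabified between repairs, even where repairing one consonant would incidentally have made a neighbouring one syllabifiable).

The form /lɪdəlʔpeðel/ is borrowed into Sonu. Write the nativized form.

jɪdəjeʔepeðeje

Substitution: /l/ → /j/, giving /jɪdəjʔpeðej/.
The consonants /j/, /ʔ/, /j/ cannot be parsed into a legal (C)V(N) syllable (only a nasal (/m/, /n/, or /ŋ/) is licensed in coda position; onsets are limited to one consonant).
Inserting the epenthetic vowel yields /j/ → /je/, /ʔ/ → /ʔe/, /j/ → /je/.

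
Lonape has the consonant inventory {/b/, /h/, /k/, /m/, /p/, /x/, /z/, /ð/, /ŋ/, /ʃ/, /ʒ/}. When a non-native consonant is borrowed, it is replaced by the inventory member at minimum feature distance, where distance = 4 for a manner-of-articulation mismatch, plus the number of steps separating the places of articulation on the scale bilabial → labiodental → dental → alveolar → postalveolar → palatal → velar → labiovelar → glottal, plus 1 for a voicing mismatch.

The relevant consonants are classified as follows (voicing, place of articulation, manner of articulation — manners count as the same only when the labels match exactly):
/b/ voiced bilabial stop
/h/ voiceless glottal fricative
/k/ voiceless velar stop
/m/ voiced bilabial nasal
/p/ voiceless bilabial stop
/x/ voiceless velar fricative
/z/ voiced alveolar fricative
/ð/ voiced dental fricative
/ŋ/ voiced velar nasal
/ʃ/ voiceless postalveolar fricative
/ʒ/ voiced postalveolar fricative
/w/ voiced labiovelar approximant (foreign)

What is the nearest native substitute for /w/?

/ŋ/ is closest: manner differs (approximant→nasal, +4), place distance 1 (labiovelar→velar), same voicing; total 5. Next closest is /h/ at distance 6.

ŋ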